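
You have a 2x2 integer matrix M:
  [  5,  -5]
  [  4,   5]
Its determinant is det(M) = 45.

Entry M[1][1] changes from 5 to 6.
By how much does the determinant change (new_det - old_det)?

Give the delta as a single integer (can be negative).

Cofactor C_11 = 5
Entry delta = 6 - 5 = 1
Det delta = entry_delta * cofactor = 1 * 5 = 5

Answer: 5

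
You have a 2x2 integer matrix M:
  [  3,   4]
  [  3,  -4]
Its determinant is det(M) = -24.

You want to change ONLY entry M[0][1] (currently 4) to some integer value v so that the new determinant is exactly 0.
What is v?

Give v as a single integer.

det is linear in entry M[0][1]: det = old_det + (v - 4) * C_01
Cofactor C_01 = -3
Want det = 0: -24 + (v - 4) * -3 = 0
  (v - 4) = 24 / -3 = -8
  v = 4 + (-8) = -4

Answer: -4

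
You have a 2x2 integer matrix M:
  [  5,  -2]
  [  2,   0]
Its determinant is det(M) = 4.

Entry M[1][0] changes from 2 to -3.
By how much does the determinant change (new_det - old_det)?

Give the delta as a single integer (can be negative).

Answer: -10

Derivation:
Cofactor C_10 = 2
Entry delta = -3 - 2 = -5
Det delta = entry_delta * cofactor = -5 * 2 = -10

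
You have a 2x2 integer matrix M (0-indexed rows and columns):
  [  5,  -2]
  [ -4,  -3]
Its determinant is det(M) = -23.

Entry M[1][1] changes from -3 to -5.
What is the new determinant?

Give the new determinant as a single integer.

Answer: -33

Derivation:
det is linear in row 1: changing M[1][1] by delta changes det by delta * cofactor(1,1).
Cofactor C_11 = (-1)^(1+1) * minor(1,1) = 5
Entry delta = -5 - -3 = -2
Det delta = -2 * 5 = -10
New det = -23 + -10 = -33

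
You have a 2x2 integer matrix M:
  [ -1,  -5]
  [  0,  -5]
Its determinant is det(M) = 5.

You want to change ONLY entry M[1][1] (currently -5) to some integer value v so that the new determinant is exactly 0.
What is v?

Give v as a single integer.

Answer: 0

Derivation:
det is linear in entry M[1][1]: det = old_det + (v - -5) * C_11
Cofactor C_11 = -1
Want det = 0: 5 + (v - -5) * -1 = 0
  (v - -5) = -5 / -1 = 5
  v = -5 + (5) = 0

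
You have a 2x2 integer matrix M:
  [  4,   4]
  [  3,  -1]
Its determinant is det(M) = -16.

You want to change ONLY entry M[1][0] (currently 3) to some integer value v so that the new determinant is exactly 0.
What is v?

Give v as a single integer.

Answer: -1

Derivation:
det is linear in entry M[1][0]: det = old_det + (v - 3) * C_10
Cofactor C_10 = -4
Want det = 0: -16 + (v - 3) * -4 = 0
  (v - 3) = 16 / -4 = -4
  v = 3 + (-4) = -1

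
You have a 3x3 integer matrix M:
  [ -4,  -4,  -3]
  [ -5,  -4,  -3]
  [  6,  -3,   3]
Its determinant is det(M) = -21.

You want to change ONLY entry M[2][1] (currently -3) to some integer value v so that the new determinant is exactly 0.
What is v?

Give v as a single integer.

Answer: 4

Derivation:
det is linear in entry M[2][1]: det = old_det + (v - -3) * C_21
Cofactor C_21 = 3
Want det = 0: -21 + (v - -3) * 3 = 0
  (v - -3) = 21 / 3 = 7
  v = -3 + (7) = 4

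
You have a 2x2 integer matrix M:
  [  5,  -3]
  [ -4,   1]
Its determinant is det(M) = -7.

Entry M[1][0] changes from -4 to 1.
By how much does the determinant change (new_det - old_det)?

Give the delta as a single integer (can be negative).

Answer: 15

Derivation:
Cofactor C_10 = 3
Entry delta = 1 - -4 = 5
Det delta = entry_delta * cofactor = 5 * 3 = 15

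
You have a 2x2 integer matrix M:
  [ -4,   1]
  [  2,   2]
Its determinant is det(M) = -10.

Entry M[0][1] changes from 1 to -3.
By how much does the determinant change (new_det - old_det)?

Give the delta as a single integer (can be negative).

Answer: 8

Derivation:
Cofactor C_01 = -2
Entry delta = -3 - 1 = -4
Det delta = entry_delta * cofactor = -4 * -2 = 8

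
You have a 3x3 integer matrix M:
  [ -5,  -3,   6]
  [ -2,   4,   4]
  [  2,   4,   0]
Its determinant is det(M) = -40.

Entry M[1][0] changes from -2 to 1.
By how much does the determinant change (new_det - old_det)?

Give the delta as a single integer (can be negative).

Answer: 72

Derivation:
Cofactor C_10 = 24
Entry delta = 1 - -2 = 3
Det delta = entry_delta * cofactor = 3 * 24 = 72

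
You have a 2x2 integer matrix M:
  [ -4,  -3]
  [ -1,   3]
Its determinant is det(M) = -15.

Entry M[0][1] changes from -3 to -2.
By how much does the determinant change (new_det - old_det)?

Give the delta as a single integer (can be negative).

Answer: 1

Derivation:
Cofactor C_01 = 1
Entry delta = -2 - -3 = 1
Det delta = entry_delta * cofactor = 1 * 1 = 1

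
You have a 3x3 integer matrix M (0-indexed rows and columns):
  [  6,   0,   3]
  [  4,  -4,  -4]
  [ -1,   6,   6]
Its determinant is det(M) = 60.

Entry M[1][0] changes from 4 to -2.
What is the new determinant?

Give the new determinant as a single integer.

Answer: -48

Derivation:
det is linear in row 1: changing M[1][0] by delta changes det by delta * cofactor(1,0).
Cofactor C_10 = (-1)^(1+0) * minor(1,0) = 18
Entry delta = -2 - 4 = -6
Det delta = -6 * 18 = -108
New det = 60 + -108 = -48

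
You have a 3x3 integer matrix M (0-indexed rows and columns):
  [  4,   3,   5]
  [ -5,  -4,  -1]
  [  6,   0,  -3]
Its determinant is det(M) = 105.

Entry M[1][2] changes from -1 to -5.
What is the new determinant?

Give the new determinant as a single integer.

Answer: 33

Derivation:
det is linear in row 1: changing M[1][2] by delta changes det by delta * cofactor(1,2).
Cofactor C_12 = (-1)^(1+2) * minor(1,2) = 18
Entry delta = -5 - -1 = -4
Det delta = -4 * 18 = -72
New det = 105 + -72 = 33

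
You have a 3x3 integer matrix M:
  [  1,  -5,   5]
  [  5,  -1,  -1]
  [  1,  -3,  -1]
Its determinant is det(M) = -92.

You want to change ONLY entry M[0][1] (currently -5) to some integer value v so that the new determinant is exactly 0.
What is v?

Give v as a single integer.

det is linear in entry M[0][1]: det = old_det + (v - -5) * C_01
Cofactor C_01 = 4
Want det = 0: -92 + (v - -5) * 4 = 0
  (v - -5) = 92 / 4 = 23
  v = -5 + (23) = 18

Answer: 18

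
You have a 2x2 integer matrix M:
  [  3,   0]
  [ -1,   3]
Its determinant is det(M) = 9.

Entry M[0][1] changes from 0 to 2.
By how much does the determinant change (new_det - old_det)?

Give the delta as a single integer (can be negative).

Cofactor C_01 = 1
Entry delta = 2 - 0 = 2
Det delta = entry_delta * cofactor = 2 * 1 = 2

Answer: 2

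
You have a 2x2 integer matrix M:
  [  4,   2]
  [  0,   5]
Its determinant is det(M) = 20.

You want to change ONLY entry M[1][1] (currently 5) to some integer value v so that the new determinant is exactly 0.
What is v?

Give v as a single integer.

det is linear in entry M[1][1]: det = old_det + (v - 5) * C_11
Cofactor C_11 = 4
Want det = 0: 20 + (v - 5) * 4 = 0
  (v - 5) = -20 / 4 = -5
  v = 5 + (-5) = 0

Answer: 0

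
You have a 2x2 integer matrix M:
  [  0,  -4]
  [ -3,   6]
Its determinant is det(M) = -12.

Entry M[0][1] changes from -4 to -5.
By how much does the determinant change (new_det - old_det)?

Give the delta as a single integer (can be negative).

Cofactor C_01 = 3
Entry delta = -5 - -4 = -1
Det delta = entry_delta * cofactor = -1 * 3 = -3

Answer: -3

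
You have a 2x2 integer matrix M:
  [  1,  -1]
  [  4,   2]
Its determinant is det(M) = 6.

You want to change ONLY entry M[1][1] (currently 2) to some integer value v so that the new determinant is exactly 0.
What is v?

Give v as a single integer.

det is linear in entry M[1][1]: det = old_det + (v - 2) * C_11
Cofactor C_11 = 1
Want det = 0: 6 + (v - 2) * 1 = 0
  (v - 2) = -6 / 1 = -6
  v = 2 + (-6) = -4

Answer: -4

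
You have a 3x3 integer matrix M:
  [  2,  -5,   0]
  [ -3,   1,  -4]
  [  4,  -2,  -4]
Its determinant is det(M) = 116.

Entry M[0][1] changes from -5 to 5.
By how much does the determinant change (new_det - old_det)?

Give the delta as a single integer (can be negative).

Answer: -280

Derivation:
Cofactor C_01 = -28
Entry delta = 5 - -5 = 10
Det delta = entry_delta * cofactor = 10 * -28 = -280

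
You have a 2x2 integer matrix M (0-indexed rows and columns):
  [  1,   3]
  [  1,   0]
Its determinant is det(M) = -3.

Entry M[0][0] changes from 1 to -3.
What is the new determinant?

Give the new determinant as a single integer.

Answer: -3

Derivation:
det is linear in row 0: changing M[0][0] by delta changes det by delta * cofactor(0,0).
Cofactor C_00 = (-1)^(0+0) * minor(0,0) = 0
Entry delta = -3 - 1 = -4
Det delta = -4 * 0 = 0
New det = -3 + 0 = -3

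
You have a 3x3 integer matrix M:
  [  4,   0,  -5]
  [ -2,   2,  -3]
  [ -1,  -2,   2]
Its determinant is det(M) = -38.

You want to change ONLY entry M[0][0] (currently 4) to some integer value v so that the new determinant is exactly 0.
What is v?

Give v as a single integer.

det is linear in entry M[0][0]: det = old_det + (v - 4) * C_00
Cofactor C_00 = -2
Want det = 0: -38 + (v - 4) * -2 = 0
  (v - 4) = 38 / -2 = -19
  v = 4 + (-19) = -15

Answer: -15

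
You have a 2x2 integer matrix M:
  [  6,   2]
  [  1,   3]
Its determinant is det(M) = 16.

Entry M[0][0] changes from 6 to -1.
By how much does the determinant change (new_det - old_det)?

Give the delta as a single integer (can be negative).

Cofactor C_00 = 3
Entry delta = -1 - 6 = -7
Det delta = entry_delta * cofactor = -7 * 3 = -21

Answer: -21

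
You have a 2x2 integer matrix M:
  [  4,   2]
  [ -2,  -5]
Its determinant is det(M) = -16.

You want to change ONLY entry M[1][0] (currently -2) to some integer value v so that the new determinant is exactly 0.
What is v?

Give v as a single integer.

det is linear in entry M[1][0]: det = old_det + (v - -2) * C_10
Cofactor C_10 = -2
Want det = 0: -16 + (v - -2) * -2 = 0
  (v - -2) = 16 / -2 = -8
  v = -2 + (-8) = -10

Answer: -10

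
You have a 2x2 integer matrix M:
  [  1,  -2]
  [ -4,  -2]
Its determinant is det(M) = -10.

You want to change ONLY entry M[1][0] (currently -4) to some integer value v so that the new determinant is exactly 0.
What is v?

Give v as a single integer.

det is linear in entry M[1][0]: det = old_det + (v - -4) * C_10
Cofactor C_10 = 2
Want det = 0: -10 + (v - -4) * 2 = 0
  (v - -4) = 10 / 2 = 5
  v = -4 + (5) = 1

Answer: 1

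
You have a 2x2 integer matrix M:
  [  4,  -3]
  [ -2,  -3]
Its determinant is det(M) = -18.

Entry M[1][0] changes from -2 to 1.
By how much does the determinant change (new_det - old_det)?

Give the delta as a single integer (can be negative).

Answer: 9

Derivation:
Cofactor C_10 = 3
Entry delta = 1 - -2 = 3
Det delta = entry_delta * cofactor = 3 * 3 = 9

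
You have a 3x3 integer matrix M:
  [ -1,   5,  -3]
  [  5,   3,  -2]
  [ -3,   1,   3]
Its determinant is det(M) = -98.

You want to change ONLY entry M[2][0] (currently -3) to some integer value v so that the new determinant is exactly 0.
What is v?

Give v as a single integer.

det is linear in entry M[2][0]: det = old_det + (v - -3) * C_20
Cofactor C_20 = -1
Want det = 0: -98 + (v - -3) * -1 = 0
  (v - -3) = 98 / -1 = -98
  v = -3 + (-98) = -101

Answer: -101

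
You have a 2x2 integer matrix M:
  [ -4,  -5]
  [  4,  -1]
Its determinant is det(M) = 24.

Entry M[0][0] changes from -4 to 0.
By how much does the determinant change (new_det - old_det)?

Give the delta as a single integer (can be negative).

Answer: -4

Derivation:
Cofactor C_00 = -1
Entry delta = 0 - -4 = 4
Det delta = entry_delta * cofactor = 4 * -1 = -4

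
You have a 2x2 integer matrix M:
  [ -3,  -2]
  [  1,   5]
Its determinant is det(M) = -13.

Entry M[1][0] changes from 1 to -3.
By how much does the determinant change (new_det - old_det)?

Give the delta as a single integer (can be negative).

Answer: -8

Derivation:
Cofactor C_10 = 2
Entry delta = -3 - 1 = -4
Det delta = entry_delta * cofactor = -4 * 2 = -8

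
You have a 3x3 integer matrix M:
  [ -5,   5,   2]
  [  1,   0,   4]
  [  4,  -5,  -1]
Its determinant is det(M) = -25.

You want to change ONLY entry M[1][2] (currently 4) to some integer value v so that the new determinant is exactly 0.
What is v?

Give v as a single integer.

Answer: -1

Derivation:
det is linear in entry M[1][2]: det = old_det + (v - 4) * C_12
Cofactor C_12 = -5
Want det = 0: -25 + (v - 4) * -5 = 0
  (v - 4) = 25 / -5 = -5
  v = 4 + (-5) = -1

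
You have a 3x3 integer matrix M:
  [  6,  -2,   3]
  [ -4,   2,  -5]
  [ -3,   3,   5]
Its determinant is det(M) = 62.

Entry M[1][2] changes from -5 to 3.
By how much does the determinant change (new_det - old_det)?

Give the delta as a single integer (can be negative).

Cofactor C_12 = -12
Entry delta = 3 - -5 = 8
Det delta = entry_delta * cofactor = 8 * -12 = -96

Answer: -96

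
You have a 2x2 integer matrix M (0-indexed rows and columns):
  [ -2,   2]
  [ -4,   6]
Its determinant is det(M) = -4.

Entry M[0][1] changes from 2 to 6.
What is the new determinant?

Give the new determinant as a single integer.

det is linear in row 0: changing M[0][1] by delta changes det by delta * cofactor(0,1).
Cofactor C_01 = (-1)^(0+1) * minor(0,1) = 4
Entry delta = 6 - 2 = 4
Det delta = 4 * 4 = 16
New det = -4 + 16 = 12

Answer: 12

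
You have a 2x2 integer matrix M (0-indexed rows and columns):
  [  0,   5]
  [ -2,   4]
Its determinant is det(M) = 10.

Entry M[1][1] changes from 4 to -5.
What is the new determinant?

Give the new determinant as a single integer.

Answer: 10

Derivation:
det is linear in row 1: changing M[1][1] by delta changes det by delta * cofactor(1,1).
Cofactor C_11 = (-1)^(1+1) * minor(1,1) = 0
Entry delta = -5 - 4 = -9
Det delta = -9 * 0 = 0
New det = 10 + 0 = 10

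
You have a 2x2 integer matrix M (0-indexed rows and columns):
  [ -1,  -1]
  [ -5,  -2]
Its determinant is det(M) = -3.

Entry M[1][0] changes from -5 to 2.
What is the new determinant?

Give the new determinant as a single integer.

Answer: 4

Derivation:
det is linear in row 1: changing M[1][0] by delta changes det by delta * cofactor(1,0).
Cofactor C_10 = (-1)^(1+0) * minor(1,0) = 1
Entry delta = 2 - -5 = 7
Det delta = 7 * 1 = 7
New det = -3 + 7 = 4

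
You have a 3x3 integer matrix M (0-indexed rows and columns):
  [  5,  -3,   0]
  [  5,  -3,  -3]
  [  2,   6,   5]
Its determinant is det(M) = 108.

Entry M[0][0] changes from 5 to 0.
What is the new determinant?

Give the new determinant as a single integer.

Answer: 93

Derivation:
det is linear in row 0: changing M[0][0] by delta changes det by delta * cofactor(0,0).
Cofactor C_00 = (-1)^(0+0) * minor(0,0) = 3
Entry delta = 0 - 5 = -5
Det delta = -5 * 3 = -15
New det = 108 + -15 = 93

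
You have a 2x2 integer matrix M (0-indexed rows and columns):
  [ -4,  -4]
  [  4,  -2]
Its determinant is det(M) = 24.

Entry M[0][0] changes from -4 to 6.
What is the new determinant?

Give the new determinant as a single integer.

det is linear in row 0: changing M[0][0] by delta changes det by delta * cofactor(0,0).
Cofactor C_00 = (-1)^(0+0) * minor(0,0) = -2
Entry delta = 6 - -4 = 10
Det delta = 10 * -2 = -20
New det = 24 + -20 = 4

Answer: 4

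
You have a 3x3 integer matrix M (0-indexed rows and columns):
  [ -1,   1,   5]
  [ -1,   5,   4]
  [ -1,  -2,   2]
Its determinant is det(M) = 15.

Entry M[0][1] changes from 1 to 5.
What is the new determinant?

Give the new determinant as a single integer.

det is linear in row 0: changing M[0][1] by delta changes det by delta * cofactor(0,1).
Cofactor C_01 = (-1)^(0+1) * minor(0,1) = -2
Entry delta = 5 - 1 = 4
Det delta = 4 * -2 = -8
New det = 15 + -8 = 7

Answer: 7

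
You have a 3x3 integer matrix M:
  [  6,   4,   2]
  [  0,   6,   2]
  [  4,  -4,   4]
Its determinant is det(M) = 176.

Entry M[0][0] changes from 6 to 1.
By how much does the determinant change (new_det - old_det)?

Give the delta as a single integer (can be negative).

Cofactor C_00 = 32
Entry delta = 1 - 6 = -5
Det delta = entry_delta * cofactor = -5 * 32 = -160

Answer: -160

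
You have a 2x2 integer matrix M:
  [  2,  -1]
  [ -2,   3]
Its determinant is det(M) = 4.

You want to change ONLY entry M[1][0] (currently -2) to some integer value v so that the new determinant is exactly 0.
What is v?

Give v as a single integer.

Answer: -6

Derivation:
det is linear in entry M[1][0]: det = old_det + (v - -2) * C_10
Cofactor C_10 = 1
Want det = 0: 4 + (v - -2) * 1 = 0
  (v - -2) = -4 / 1 = -4
  v = -2 + (-4) = -6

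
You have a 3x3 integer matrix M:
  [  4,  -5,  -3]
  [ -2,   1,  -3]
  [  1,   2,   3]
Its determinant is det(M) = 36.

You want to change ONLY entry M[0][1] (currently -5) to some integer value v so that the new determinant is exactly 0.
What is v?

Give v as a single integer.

det is linear in entry M[0][1]: det = old_det + (v - -5) * C_01
Cofactor C_01 = 3
Want det = 0: 36 + (v - -5) * 3 = 0
  (v - -5) = -36 / 3 = -12
  v = -5 + (-12) = -17

Answer: -17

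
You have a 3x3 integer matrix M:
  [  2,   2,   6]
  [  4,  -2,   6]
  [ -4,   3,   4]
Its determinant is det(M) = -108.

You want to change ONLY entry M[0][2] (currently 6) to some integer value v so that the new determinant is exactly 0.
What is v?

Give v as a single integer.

Answer: 33

Derivation:
det is linear in entry M[0][2]: det = old_det + (v - 6) * C_02
Cofactor C_02 = 4
Want det = 0: -108 + (v - 6) * 4 = 0
  (v - 6) = 108 / 4 = 27
  v = 6 + (27) = 33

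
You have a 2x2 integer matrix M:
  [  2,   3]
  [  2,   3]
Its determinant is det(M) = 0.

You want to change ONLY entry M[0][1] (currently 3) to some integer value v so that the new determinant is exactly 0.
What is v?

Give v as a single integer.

Answer: 3

Derivation:
det is linear in entry M[0][1]: det = old_det + (v - 3) * C_01
Cofactor C_01 = -2
Want det = 0: 0 + (v - 3) * -2 = 0
  (v - 3) = 0 / -2 = 0
  v = 3 + (0) = 3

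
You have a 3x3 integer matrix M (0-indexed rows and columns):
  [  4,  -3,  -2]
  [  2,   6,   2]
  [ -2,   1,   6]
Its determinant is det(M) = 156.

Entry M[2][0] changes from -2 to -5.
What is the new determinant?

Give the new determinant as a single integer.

det is linear in row 2: changing M[2][0] by delta changes det by delta * cofactor(2,0).
Cofactor C_20 = (-1)^(2+0) * minor(2,0) = 6
Entry delta = -5 - -2 = -3
Det delta = -3 * 6 = -18
New det = 156 + -18 = 138

Answer: 138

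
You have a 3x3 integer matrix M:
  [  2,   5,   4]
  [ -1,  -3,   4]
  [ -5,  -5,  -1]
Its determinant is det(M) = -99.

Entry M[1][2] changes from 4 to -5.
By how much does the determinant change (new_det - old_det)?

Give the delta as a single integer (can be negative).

Answer: 135

Derivation:
Cofactor C_12 = -15
Entry delta = -5 - 4 = -9
Det delta = entry_delta * cofactor = -9 * -15 = 135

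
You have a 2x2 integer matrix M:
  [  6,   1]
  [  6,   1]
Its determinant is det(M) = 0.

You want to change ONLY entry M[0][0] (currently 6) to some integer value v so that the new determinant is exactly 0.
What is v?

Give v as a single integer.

det is linear in entry M[0][0]: det = old_det + (v - 6) * C_00
Cofactor C_00 = 1
Want det = 0: 0 + (v - 6) * 1 = 0
  (v - 6) = 0 / 1 = 0
  v = 6 + (0) = 6

Answer: 6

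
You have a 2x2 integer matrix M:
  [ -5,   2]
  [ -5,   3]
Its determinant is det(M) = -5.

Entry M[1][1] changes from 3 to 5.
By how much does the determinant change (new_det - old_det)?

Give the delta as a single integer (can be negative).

Answer: -10

Derivation:
Cofactor C_11 = -5
Entry delta = 5 - 3 = 2
Det delta = entry_delta * cofactor = 2 * -5 = -10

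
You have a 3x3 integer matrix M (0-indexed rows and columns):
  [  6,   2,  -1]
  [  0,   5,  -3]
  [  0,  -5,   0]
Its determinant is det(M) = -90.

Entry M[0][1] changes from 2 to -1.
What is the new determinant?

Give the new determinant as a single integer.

Answer: -90

Derivation:
det is linear in row 0: changing M[0][1] by delta changes det by delta * cofactor(0,1).
Cofactor C_01 = (-1)^(0+1) * minor(0,1) = 0
Entry delta = -1 - 2 = -3
Det delta = -3 * 0 = 0
New det = -90 + 0 = -90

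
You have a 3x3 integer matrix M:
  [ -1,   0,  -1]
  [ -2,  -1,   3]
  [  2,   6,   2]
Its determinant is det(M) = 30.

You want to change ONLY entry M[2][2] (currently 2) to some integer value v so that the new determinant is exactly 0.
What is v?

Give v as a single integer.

det is linear in entry M[2][2]: det = old_det + (v - 2) * C_22
Cofactor C_22 = 1
Want det = 0: 30 + (v - 2) * 1 = 0
  (v - 2) = -30 / 1 = -30
  v = 2 + (-30) = -28

Answer: -28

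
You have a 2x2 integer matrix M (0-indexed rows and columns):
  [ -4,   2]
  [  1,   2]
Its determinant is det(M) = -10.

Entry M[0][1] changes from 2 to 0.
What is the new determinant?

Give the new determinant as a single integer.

Answer: -8

Derivation:
det is linear in row 0: changing M[0][1] by delta changes det by delta * cofactor(0,1).
Cofactor C_01 = (-1)^(0+1) * minor(0,1) = -1
Entry delta = 0 - 2 = -2
Det delta = -2 * -1 = 2
New det = -10 + 2 = -8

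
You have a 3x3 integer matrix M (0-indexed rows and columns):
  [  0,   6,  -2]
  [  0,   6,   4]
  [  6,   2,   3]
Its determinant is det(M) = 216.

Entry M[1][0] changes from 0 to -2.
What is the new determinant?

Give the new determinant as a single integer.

det is linear in row 1: changing M[1][0] by delta changes det by delta * cofactor(1,0).
Cofactor C_10 = (-1)^(1+0) * minor(1,0) = -22
Entry delta = -2 - 0 = -2
Det delta = -2 * -22 = 44
New det = 216 + 44 = 260

Answer: 260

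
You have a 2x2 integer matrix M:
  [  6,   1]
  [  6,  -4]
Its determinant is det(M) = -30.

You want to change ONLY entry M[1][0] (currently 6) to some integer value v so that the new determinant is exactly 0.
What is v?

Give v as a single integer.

det is linear in entry M[1][0]: det = old_det + (v - 6) * C_10
Cofactor C_10 = -1
Want det = 0: -30 + (v - 6) * -1 = 0
  (v - 6) = 30 / -1 = -30
  v = 6 + (-30) = -24

Answer: -24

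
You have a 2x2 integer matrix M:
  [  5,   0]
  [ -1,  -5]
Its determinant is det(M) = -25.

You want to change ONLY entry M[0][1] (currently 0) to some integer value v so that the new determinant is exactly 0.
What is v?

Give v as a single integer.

det is linear in entry M[0][1]: det = old_det + (v - 0) * C_01
Cofactor C_01 = 1
Want det = 0: -25 + (v - 0) * 1 = 0
  (v - 0) = 25 / 1 = 25
  v = 0 + (25) = 25

Answer: 25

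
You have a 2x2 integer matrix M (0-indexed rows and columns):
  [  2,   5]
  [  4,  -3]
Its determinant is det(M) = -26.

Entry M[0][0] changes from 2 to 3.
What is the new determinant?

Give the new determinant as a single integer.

Answer: -29

Derivation:
det is linear in row 0: changing M[0][0] by delta changes det by delta * cofactor(0,0).
Cofactor C_00 = (-1)^(0+0) * minor(0,0) = -3
Entry delta = 3 - 2 = 1
Det delta = 1 * -3 = -3
New det = -26 + -3 = -29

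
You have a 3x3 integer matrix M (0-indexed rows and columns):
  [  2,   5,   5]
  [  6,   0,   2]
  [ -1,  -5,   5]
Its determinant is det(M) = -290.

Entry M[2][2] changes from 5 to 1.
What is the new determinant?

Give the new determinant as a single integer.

Answer: -170

Derivation:
det is linear in row 2: changing M[2][2] by delta changes det by delta * cofactor(2,2).
Cofactor C_22 = (-1)^(2+2) * minor(2,2) = -30
Entry delta = 1 - 5 = -4
Det delta = -4 * -30 = 120
New det = -290 + 120 = -170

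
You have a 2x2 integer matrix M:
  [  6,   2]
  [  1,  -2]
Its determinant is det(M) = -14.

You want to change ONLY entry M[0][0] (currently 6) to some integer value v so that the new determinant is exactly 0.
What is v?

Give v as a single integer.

Answer: -1

Derivation:
det is linear in entry M[0][0]: det = old_det + (v - 6) * C_00
Cofactor C_00 = -2
Want det = 0: -14 + (v - 6) * -2 = 0
  (v - 6) = 14 / -2 = -7
  v = 6 + (-7) = -1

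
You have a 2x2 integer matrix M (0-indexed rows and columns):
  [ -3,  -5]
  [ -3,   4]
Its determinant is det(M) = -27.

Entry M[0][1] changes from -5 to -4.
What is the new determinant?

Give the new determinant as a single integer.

Answer: -24

Derivation:
det is linear in row 0: changing M[0][1] by delta changes det by delta * cofactor(0,1).
Cofactor C_01 = (-1)^(0+1) * minor(0,1) = 3
Entry delta = -4 - -5 = 1
Det delta = 1 * 3 = 3
New det = -27 + 3 = -24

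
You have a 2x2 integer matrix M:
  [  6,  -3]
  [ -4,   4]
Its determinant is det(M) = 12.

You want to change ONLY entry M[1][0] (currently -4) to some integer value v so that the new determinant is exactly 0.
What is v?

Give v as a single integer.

det is linear in entry M[1][0]: det = old_det + (v - -4) * C_10
Cofactor C_10 = 3
Want det = 0: 12 + (v - -4) * 3 = 0
  (v - -4) = -12 / 3 = -4
  v = -4 + (-4) = -8

Answer: -8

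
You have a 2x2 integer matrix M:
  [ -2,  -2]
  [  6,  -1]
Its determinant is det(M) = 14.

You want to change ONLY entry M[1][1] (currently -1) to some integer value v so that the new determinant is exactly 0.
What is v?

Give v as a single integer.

Answer: 6

Derivation:
det is linear in entry M[1][1]: det = old_det + (v - -1) * C_11
Cofactor C_11 = -2
Want det = 0: 14 + (v - -1) * -2 = 0
  (v - -1) = -14 / -2 = 7
  v = -1 + (7) = 6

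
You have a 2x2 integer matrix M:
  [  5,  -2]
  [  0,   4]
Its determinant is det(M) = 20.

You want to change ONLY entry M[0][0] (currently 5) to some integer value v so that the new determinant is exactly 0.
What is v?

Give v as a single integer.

det is linear in entry M[0][0]: det = old_det + (v - 5) * C_00
Cofactor C_00 = 4
Want det = 0: 20 + (v - 5) * 4 = 0
  (v - 5) = -20 / 4 = -5
  v = 5 + (-5) = 0

Answer: 0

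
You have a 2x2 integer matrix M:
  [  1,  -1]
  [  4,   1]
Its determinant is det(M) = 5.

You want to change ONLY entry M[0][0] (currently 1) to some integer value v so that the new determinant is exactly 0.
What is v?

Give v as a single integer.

det is linear in entry M[0][0]: det = old_det + (v - 1) * C_00
Cofactor C_00 = 1
Want det = 0: 5 + (v - 1) * 1 = 0
  (v - 1) = -5 / 1 = -5
  v = 1 + (-5) = -4

Answer: -4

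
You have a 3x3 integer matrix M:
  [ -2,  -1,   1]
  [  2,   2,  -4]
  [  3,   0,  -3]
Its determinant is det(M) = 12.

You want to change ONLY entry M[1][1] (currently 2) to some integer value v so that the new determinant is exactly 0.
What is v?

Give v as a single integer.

Answer: -2

Derivation:
det is linear in entry M[1][1]: det = old_det + (v - 2) * C_11
Cofactor C_11 = 3
Want det = 0: 12 + (v - 2) * 3 = 0
  (v - 2) = -12 / 3 = -4
  v = 2 + (-4) = -2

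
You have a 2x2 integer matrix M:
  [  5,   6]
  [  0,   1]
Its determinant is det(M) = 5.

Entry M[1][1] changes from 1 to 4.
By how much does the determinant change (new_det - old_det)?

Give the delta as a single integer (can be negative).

Answer: 15

Derivation:
Cofactor C_11 = 5
Entry delta = 4 - 1 = 3
Det delta = entry_delta * cofactor = 3 * 5 = 15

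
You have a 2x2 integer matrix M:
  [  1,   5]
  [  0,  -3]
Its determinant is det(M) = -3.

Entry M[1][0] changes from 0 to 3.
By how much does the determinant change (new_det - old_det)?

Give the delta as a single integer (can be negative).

Cofactor C_10 = -5
Entry delta = 3 - 0 = 3
Det delta = entry_delta * cofactor = 3 * -5 = -15

Answer: -15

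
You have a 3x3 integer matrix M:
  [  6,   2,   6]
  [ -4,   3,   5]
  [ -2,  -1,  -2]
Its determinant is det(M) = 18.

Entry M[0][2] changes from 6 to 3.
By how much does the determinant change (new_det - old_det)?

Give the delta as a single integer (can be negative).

Cofactor C_02 = 10
Entry delta = 3 - 6 = -3
Det delta = entry_delta * cofactor = -3 * 10 = -30

Answer: -30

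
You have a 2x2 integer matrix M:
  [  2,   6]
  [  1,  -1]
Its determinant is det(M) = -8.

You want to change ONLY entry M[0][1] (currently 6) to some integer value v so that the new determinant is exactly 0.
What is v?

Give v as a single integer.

det is linear in entry M[0][1]: det = old_det + (v - 6) * C_01
Cofactor C_01 = -1
Want det = 0: -8 + (v - 6) * -1 = 0
  (v - 6) = 8 / -1 = -8
  v = 6 + (-8) = -2

Answer: -2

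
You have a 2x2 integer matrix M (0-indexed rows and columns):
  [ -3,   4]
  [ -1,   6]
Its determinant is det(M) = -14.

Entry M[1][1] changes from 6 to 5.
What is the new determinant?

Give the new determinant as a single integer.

Answer: -11

Derivation:
det is linear in row 1: changing M[1][1] by delta changes det by delta * cofactor(1,1).
Cofactor C_11 = (-1)^(1+1) * minor(1,1) = -3
Entry delta = 5 - 6 = -1
Det delta = -1 * -3 = 3
New det = -14 + 3 = -11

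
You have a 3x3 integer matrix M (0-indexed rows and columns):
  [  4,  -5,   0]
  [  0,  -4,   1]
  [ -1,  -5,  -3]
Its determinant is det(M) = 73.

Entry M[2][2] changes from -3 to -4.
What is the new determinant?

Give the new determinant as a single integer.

det is linear in row 2: changing M[2][2] by delta changes det by delta * cofactor(2,2).
Cofactor C_22 = (-1)^(2+2) * minor(2,2) = -16
Entry delta = -4 - -3 = -1
Det delta = -1 * -16 = 16
New det = 73 + 16 = 89

Answer: 89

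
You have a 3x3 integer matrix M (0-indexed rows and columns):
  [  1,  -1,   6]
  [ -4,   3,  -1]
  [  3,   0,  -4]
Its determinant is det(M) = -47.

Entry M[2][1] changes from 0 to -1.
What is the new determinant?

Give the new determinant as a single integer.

det is linear in row 2: changing M[2][1] by delta changes det by delta * cofactor(2,1).
Cofactor C_21 = (-1)^(2+1) * minor(2,1) = -23
Entry delta = -1 - 0 = -1
Det delta = -1 * -23 = 23
New det = -47 + 23 = -24

Answer: -24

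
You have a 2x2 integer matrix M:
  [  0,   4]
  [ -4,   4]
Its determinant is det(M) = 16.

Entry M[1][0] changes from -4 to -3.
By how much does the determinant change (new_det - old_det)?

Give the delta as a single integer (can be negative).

Answer: -4

Derivation:
Cofactor C_10 = -4
Entry delta = -3 - -4 = 1
Det delta = entry_delta * cofactor = 1 * -4 = -4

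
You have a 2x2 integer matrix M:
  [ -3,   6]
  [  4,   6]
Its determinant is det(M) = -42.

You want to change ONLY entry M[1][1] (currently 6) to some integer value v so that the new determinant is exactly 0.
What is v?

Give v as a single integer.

det is linear in entry M[1][1]: det = old_det + (v - 6) * C_11
Cofactor C_11 = -3
Want det = 0: -42 + (v - 6) * -3 = 0
  (v - 6) = 42 / -3 = -14
  v = 6 + (-14) = -8

Answer: -8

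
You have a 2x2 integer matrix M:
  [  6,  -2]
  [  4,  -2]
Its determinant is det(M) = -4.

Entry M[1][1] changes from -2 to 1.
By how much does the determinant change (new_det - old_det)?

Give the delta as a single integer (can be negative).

Cofactor C_11 = 6
Entry delta = 1 - -2 = 3
Det delta = entry_delta * cofactor = 3 * 6 = 18

Answer: 18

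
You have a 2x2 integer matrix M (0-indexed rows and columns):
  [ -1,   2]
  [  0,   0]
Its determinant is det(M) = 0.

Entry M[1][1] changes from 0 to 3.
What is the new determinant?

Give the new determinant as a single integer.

det is linear in row 1: changing M[1][1] by delta changes det by delta * cofactor(1,1).
Cofactor C_11 = (-1)^(1+1) * minor(1,1) = -1
Entry delta = 3 - 0 = 3
Det delta = 3 * -1 = -3
New det = 0 + -3 = -3

Answer: -3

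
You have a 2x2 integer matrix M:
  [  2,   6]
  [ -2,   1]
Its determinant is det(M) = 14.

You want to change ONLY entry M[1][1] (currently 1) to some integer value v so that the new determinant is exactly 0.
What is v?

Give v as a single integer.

det is linear in entry M[1][1]: det = old_det + (v - 1) * C_11
Cofactor C_11 = 2
Want det = 0: 14 + (v - 1) * 2 = 0
  (v - 1) = -14 / 2 = -7
  v = 1 + (-7) = -6

Answer: -6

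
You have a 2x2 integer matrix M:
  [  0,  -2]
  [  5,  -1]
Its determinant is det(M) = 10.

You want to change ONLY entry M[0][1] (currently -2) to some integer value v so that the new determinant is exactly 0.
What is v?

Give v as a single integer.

det is linear in entry M[0][1]: det = old_det + (v - -2) * C_01
Cofactor C_01 = -5
Want det = 0: 10 + (v - -2) * -5 = 0
  (v - -2) = -10 / -5 = 2
  v = -2 + (2) = 0

Answer: 0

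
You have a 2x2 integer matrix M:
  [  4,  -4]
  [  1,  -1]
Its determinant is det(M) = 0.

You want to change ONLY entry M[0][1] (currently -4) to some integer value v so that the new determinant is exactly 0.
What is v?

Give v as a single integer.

det is linear in entry M[0][1]: det = old_det + (v - -4) * C_01
Cofactor C_01 = -1
Want det = 0: 0 + (v - -4) * -1 = 0
  (v - -4) = 0 / -1 = 0
  v = -4 + (0) = -4

Answer: -4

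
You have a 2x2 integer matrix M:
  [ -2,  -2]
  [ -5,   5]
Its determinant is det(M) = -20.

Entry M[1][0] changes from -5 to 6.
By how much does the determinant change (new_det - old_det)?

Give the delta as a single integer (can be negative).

Answer: 22

Derivation:
Cofactor C_10 = 2
Entry delta = 6 - -5 = 11
Det delta = entry_delta * cofactor = 11 * 2 = 22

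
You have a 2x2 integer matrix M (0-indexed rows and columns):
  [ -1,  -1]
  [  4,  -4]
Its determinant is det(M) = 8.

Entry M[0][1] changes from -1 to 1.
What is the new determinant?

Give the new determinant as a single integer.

Answer: 0

Derivation:
det is linear in row 0: changing M[0][1] by delta changes det by delta * cofactor(0,1).
Cofactor C_01 = (-1)^(0+1) * minor(0,1) = -4
Entry delta = 1 - -1 = 2
Det delta = 2 * -4 = -8
New det = 8 + -8 = 0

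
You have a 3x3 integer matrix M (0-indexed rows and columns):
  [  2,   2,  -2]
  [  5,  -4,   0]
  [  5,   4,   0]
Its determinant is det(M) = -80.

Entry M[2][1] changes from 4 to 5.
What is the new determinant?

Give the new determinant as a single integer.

Answer: -90

Derivation:
det is linear in row 2: changing M[2][1] by delta changes det by delta * cofactor(2,1).
Cofactor C_21 = (-1)^(2+1) * minor(2,1) = -10
Entry delta = 5 - 4 = 1
Det delta = 1 * -10 = -10
New det = -80 + -10 = -90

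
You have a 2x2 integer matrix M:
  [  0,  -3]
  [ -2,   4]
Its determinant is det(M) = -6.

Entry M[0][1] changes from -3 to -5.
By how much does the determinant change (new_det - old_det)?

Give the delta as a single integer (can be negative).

Cofactor C_01 = 2
Entry delta = -5 - -3 = -2
Det delta = entry_delta * cofactor = -2 * 2 = -4

Answer: -4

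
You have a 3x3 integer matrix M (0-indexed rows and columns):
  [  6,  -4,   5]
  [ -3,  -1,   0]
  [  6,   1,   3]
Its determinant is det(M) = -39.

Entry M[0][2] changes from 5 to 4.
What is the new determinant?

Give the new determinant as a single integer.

Answer: -42

Derivation:
det is linear in row 0: changing M[0][2] by delta changes det by delta * cofactor(0,2).
Cofactor C_02 = (-1)^(0+2) * minor(0,2) = 3
Entry delta = 4 - 5 = -1
Det delta = -1 * 3 = -3
New det = -39 + -3 = -42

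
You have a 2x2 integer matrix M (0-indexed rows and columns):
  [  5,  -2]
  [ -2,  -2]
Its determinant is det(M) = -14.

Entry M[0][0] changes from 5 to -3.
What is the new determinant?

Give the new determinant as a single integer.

det is linear in row 0: changing M[0][0] by delta changes det by delta * cofactor(0,0).
Cofactor C_00 = (-1)^(0+0) * minor(0,0) = -2
Entry delta = -3 - 5 = -8
Det delta = -8 * -2 = 16
New det = -14 + 16 = 2

Answer: 2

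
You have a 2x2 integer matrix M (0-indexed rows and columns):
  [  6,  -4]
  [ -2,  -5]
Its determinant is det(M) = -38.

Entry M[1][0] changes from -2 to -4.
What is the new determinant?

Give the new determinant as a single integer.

Answer: -46

Derivation:
det is linear in row 1: changing M[1][0] by delta changes det by delta * cofactor(1,0).
Cofactor C_10 = (-1)^(1+0) * minor(1,0) = 4
Entry delta = -4 - -2 = -2
Det delta = -2 * 4 = -8
New det = -38 + -8 = -46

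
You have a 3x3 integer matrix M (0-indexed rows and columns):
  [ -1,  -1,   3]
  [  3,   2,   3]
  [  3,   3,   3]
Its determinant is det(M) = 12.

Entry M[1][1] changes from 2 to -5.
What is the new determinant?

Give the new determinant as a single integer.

Answer: 96

Derivation:
det is linear in row 1: changing M[1][1] by delta changes det by delta * cofactor(1,1).
Cofactor C_11 = (-1)^(1+1) * minor(1,1) = -12
Entry delta = -5 - 2 = -7
Det delta = -7 * -12 = 84
New det = 12 + 84 = 96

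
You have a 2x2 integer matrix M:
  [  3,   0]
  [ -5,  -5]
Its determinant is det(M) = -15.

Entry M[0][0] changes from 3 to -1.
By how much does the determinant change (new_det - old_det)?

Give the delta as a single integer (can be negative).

Answer: 20

Derivation:
Cofactor C_00 = -5
Entry delta = -1 - 3 = -4
Det delta = entry_delta * cofactor = -4 * -5 = 20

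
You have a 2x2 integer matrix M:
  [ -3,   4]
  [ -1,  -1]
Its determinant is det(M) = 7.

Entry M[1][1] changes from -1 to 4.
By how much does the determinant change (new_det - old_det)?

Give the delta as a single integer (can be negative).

Cofactor C_11 = -3
Entry delta = 4 - -1 = 5
Det delta = entry_delta * cofactor = 5 * -3 = -15

Answer: -15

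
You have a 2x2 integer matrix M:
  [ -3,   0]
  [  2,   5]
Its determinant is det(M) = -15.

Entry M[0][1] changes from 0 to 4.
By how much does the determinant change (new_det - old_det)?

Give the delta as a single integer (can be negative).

Cofactor C_01 = -2
Entry delta = 4 - 0 = 4
Det delta = entry_delta * cofactor = 4 * -2 = -8

Answer: -8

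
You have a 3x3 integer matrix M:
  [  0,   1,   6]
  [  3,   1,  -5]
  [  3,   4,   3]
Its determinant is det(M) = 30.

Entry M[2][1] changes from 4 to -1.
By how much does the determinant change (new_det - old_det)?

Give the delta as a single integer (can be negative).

Cofactor C_21 = 18
Entry delta = -1 - 4 = -5
Det delta = entry_delta * cofactor = -5 * 18 = -90

Answer: -90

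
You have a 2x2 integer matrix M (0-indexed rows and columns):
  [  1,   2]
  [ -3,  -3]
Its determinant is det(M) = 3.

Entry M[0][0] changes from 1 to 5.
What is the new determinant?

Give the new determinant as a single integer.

Answer: -9

Derivation:
det is linear in row 0: changing M[0][0] by delta changes det by delta * cofactor(0,0).
Cofactor C_00 = (-1)^(0+0) * minor(0,0) = -3
Entry delta = 5 - 1 = 4
Det delta = 4 * -3 = -12
New det = 3 + -12 = -9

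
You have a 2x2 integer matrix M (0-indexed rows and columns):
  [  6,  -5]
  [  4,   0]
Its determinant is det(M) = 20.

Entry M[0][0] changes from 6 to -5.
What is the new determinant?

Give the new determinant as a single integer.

Answer: 20

Derivation:
det is linear in row 0: changing M[0][0] by delta changes det by delta * cofactor(0,0).
Cofactor C_00 = (-1)^(0+0) * minor(0,0) = 0
Entry delta = -5 - 6 = -11
Det delta = -11 * 0 = 0
New det = 20 + 0 = 20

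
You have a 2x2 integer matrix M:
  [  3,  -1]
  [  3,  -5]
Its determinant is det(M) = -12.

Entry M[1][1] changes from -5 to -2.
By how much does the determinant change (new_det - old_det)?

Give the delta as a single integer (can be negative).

Cofactor C_11 = 3
Entry delta = -2 - -5 = 3
Det delta = entry_delta * cofactor = 3 * 3 = 9

Answer: 9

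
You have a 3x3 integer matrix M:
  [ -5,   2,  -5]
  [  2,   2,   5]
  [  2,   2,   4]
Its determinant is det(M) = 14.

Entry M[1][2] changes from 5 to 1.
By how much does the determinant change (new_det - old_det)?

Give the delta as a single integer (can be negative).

Answer: -56

Derivation:
Cofactor C_12 = 14
Entry delta = 1 - 5 = -4
Det delta = entry_delta * cofactor = -4 * 14 = -56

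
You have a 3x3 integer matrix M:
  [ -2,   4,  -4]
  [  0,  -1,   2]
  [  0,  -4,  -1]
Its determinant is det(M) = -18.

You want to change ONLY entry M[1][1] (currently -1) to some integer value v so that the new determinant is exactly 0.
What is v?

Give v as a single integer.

det is linear in entry M[1][1]: det = old_det + (v - -1) * C_11
Cofactor C_11 = 2
Want det = 0: -18 + (v - -1) * 2 = 0
  (v - -1) = 18 / 2 = 9
  v = -1 + (9) = 8

Answer: 8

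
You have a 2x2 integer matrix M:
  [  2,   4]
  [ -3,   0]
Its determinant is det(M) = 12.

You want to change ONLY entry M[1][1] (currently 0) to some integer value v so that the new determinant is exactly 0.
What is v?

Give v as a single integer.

Answer: -6

Derivation:
det is linear in entry M[1][1]: det = old_det + (v - 0) * C_11
Cofactor C_11 = 2
Want det = 0: 12 + (v - 0) * 2 = 0
  (v - 0) = -12 / 2 = -6
  v = 0 + (-6) = -6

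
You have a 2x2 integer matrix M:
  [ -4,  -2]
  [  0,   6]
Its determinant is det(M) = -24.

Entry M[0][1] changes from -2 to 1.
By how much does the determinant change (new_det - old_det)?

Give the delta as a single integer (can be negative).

Answer: 0

Derivation:
Cofactor C_01 = 0
Entry delta = 1 - -2 = 3
Det delta = entry_delta * cofactor = 3 * 0 = 0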